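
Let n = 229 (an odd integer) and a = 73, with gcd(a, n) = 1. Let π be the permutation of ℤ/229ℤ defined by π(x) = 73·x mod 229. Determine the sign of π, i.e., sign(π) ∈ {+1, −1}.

-1

Start at x=211: 211 → 60 → 29 → 56 → 195 → 37 → 182 → … (one orbit).
Cycle lengths of π_73 on ℤ/229ℤ: [228, 1]; 2 cycles in total.
229 − 2 = 227 transpositions; sign(π) = (−1)^227 = -1.
(73|229)_J = -1 (Zolotarev's lemma cross-check).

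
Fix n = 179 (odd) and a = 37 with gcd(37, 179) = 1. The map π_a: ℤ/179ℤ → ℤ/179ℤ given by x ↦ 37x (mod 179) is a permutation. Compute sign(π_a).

Orbit of 121 under x↦37x: [121, 2, 74, 53, 171, 62, 146]… (length divides ord_179(37)).
Cycle type of π: 178 + 1; total 2 cycles.
Σ(ℓ_i−1) = 179−2 = 177; sign = (−1)^177 = -1.

-1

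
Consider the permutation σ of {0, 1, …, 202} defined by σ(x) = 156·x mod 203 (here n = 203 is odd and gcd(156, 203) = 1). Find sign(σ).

Orbit of 11 under x↦156x: [11, 92, 142, 25, 43, 9, 186]… (length divides ord_203(156)).
The orbit structure of x ↦ 156x mod 203: 6 orbits of sizes [84, 84, 28, 3, 3, 1].
203 − 6 = 197 transpositions; sign(π) = (−1)^197 = -1.

-1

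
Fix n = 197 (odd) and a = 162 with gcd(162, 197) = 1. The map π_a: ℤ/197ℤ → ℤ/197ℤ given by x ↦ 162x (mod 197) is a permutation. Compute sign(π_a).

Orbit of 24 under x↦162x: [24, 145, 47, 128, 51, 185, 26]… (length divides ord_197(162)).
2 cycles of lengths [196, 1].
With 2 cycles on 197 points, sign = (−1)^{197−2} = -1.
The Jacobi symbol (162|197) = -1 (Zolotarev) agrees.

-1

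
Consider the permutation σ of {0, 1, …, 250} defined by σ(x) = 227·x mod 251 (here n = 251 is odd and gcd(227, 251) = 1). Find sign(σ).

Orbit of 84 under x↦227x: [84, 243, 192, 161, 152, 117, 204]… (length divides ord_251(227)).
3 cycles of lengths [125, 125, 1].
n − c = 251 − 3 = 248; sign = (−1)^248 = +1.

+1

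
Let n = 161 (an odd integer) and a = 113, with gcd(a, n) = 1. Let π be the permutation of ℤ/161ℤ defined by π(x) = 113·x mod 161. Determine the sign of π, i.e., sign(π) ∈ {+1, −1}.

-1

Trace 36: π^k(36) = [36, 43, 29, 57, 1, 113, 50] for k=0..6.
Decompose π into cycles: lengths [22, 22, 22, 22, 22, 22, 22, 1, 1, 1, 1, 1, 1, 1] (14 cycles, including the fixed point 0).
With 14 cycles on 161 points, sign = (−1)^{161−14} = -1.
Via Zolotarev, sign(π_{113}) = (113|161) = -1.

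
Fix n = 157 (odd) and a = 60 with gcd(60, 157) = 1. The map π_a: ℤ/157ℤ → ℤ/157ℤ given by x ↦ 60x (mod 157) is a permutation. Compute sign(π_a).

-1

Orbit of 81 under x↦60x: [81, 150, 51, 77, 67, 95, 48]… (length divides ord_157(60)).
Cycle type of π: 156 + 1; total 2 cycles.
sign(π) = (−1)^{n − #cycles} = (−1)^{157−2} = (−1)^155 = -1.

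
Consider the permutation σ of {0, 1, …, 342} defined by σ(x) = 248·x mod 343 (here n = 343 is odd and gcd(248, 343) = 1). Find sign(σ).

Start at x=278: 278 → 1 → 248 → 107 → 125 → 130 → 341 → … (one orbit).
Cycle type of π: 294 + 42 + 6 + 1; total 4 cycles.
Σ(ℓ_i−1) = 343−4 = 339; sign = (−1)^339 = -1.
The Jacobi symbol (248|343) = -1 (Zolotarev) agrees.

-1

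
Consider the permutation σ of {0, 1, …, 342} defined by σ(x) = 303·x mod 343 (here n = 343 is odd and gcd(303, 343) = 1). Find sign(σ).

Trace 16: π^k(16) = [16, 46, 218, 198, 312, 211, 135] for k=0..6.
The orbit structure of x ↦ 303x mod 343: 7 orbits of sizes [147, 147, 21, 21, 3, 3, 1].
343 − 7 = 336 transpositions; sign(π) = (−1)^336 = +1.
Via Zolotarev, sign(π_{303}) = (303|343) = +1.

+1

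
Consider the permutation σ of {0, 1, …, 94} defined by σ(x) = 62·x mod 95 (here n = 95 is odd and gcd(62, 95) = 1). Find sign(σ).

Trace 63: π^k(63) = [63, 11, 17, 9, 83, 16, 42] for k=0..6.
π_62 has 6 disjoint cycles with lengths [36, 36, 9, 9, 4, 1] on {0,…,94}.
95 − 6 = 89 transpositions; sign(π) = (−1)^89 = -1.
Zolotarev: (62|95) = -1, matching the cycle-count sign.

-1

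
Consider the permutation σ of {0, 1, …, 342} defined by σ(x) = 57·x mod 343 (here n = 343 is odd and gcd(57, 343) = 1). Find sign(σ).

Trace 99: π^k(99) = [99, 155, 260, 71, 274, 183, 141] for k=0..6.
The orbit structure of x ↦ 57x mod 343: 19 orbits of sizes [49, 49, 49, 49, 49, 49, 7, 7, 7, 7, 7, 7, 1, 1, 1, 1, 1, 1, 1].
With 19 cycles on 343 points, sign = (−1)^{343−19} = +1.

+1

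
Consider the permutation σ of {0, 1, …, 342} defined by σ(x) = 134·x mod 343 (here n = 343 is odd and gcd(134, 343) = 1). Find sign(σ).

+1

Orbit of 232 under x↦134x: [232, 218, 57, 92, 323, 64, 1]… (length divides ord_343(134)).
Cycle type of π: 49×6 + 7×6 + 1×7; total 19 cycles.
n − c = 343 − 19 = 324; sign = (−1)^324 = +1.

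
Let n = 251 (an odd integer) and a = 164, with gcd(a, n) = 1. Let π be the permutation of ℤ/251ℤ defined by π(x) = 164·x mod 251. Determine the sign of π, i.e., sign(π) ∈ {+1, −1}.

+1

Orbit of 69 under x↦164x: [69, 21, 181, 66, 31, 64, 205]… (length divides ord_251(164)).
Cycle type of π: 125×2 + 1; total 3 cycles.
251 − 3 = 248 transpositions; sign(π) = (−1)^248 = +1.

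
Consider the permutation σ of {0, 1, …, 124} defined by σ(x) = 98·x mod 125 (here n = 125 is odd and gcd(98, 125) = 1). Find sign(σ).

-1

Start at x=74: 74 → 2 → 71 → 83 → 9 → 7 → 61 → … (one orbit).
π_98 has 4 disjoint cycles with lengths [100, 20, 4, 1] on {0,…,124}.
4 cycles on 125: each ℓ→(−1)^(ℓ−1), product (−1)^121 = -1.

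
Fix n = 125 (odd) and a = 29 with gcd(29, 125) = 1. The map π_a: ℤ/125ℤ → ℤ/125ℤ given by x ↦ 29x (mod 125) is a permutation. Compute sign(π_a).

Trace 54: π^k(54) = [54, 66, 39, 6, 49, 46, 84] for k=0..6.
Decompose π into cycles: lengths [50, 50, 10, 10, 2, 2, 1] (7 cycles, including the fixed point 0).
Σ(ℓ_i−1) = 125−7 = 118; sign = (−1)^118 = +1.

+1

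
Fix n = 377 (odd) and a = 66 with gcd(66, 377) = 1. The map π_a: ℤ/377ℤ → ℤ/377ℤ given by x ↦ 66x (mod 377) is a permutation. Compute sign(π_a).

-1

Start at x=157: 157 → 183 → 14 → 170 → 287 → 92 → 40 → … (one orbit).
Cycle lengths of π_66 on ℤ/377ℤ: [28, 28, 28, 28, 28, 28, 28, 28, 28, 28, 28, 28, 28, 1, 1, 1, 1, 1, 1, 1, 1, 1, 1, 1, 1, 1]; 26 cycles in total.
With 26 cycles on 377 points, sign = (−1)^{377−26} = -1.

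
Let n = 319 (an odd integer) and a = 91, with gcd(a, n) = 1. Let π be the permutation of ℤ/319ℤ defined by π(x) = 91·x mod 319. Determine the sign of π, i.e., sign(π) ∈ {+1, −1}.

Start at x=1: 1 → 91 → 306 → 93 → 169 → 67 → 36 → … (one orbit).
9 cycles of lengths [70, 70, 70, 70, 14, 14, 5, 5, 1].
9 cycles on 319: each ℓ→(−1)^(ℓ−1), product (−1)^310 = +1.
The Jacobi symbol (91|319) = +1 (Zolotarev) agrees.

+1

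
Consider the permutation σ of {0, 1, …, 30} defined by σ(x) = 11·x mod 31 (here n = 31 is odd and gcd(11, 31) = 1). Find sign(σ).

Trace 22: π^k(22) = [22, 25, 27, 18, 12, 8, 26] for k=0..6.
π_11 has 2 disjoint cycles with lengths [30, 1] on {0,…,30}.
31 − 2 = 29 transpositions; sign(π) = (−1)^29 = -1.

-1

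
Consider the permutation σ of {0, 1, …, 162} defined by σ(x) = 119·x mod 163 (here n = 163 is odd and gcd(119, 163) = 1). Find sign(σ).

Orbit of 119 under x↦119x: [119, 143, 65, 74, 4, 150, 83]… (length divides ord_163(119)).
Decompose π into cycles: lengths [81, 81, 1] (3 cycles, including the fixed point 0).
sign(π) = (−1)^{n − #cycles} = (−1)^{163−3} = (−1)^160 = +1.

+1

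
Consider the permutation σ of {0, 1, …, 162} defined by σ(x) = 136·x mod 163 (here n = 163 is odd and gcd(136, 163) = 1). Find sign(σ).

+1

Trace 65: π^k(65) = [65, 38, 115, 155, 53, 36, 6] for k=0..6.
Decompose π into cycles: lengths [27, 27, 27, 27, 27, 27, 1] (7 cycles, including the fixed point 0).
n − c = 163 − 7 = 156; sign = (−1)^156 = +1.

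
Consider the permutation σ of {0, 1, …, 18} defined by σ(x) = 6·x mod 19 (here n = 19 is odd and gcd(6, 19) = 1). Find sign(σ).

+1

Orbit of 17 under x↦6x: [17, 7, 4, 5, 11, 9, 16]… (length divides ord_19(6)).
3 cycles of lengths [9, 9, 1].
19 − 3 = 16 transpositions; sign(π) = (−1)^16 = +1.
Zolotarev: (6|19) = +1, matching the cycle-count sign.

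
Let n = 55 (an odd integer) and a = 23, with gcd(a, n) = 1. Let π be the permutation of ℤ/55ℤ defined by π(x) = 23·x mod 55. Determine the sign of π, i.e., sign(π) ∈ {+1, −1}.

Start at x=12: 12 → 1 → 23 → 34 → 12 (one orbit).
Cycle lengths of π_23 on ℤ/55ℤ: [4, 4, 4, 4, 4, 4, 4, 4, 4, 4, 4, 1, 1, 1, 1, 1, 1, 1, 1, 1, 1, 1]; 22 cycles in total.
Σ(ℓ_i−1) = 55−22 = 33; sign = (−1)^33 = -1.
(23|55)_J = -1 (Zolotarev's lemma cross-check).

-1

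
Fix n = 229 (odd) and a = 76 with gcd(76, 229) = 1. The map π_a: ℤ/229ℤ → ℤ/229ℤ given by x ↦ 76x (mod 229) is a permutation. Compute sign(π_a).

+1

Orbit of 48 under x↦76x: [48, 213, 158, 100, 43, 62, 132]… (length divides ord_229(76)).
π_76 has 3 disjoint cycles with lengths [114, 114, 1] on {0,…,228}.
Σ(ℓ_i−1) = 229−3 = 226; sign = (−1)^226 = +1.
The Jacobi symbol (76|229) = +1 (Zolotarev) agrees.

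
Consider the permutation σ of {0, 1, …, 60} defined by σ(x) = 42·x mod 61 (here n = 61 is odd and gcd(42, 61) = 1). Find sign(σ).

+1

Orbit of 16 under x↦42x: [16, 1, 42, 56, 34, 25, 13]… (length divides ord_61(42)).
Cycle type of π: 15×4 + 1; total 5 cycles.
n − c = 61 − 5 = 56; sign = (−1)^56 = +1.
Via Zolotarev, sign(π_{42}) = (42|61) = +1.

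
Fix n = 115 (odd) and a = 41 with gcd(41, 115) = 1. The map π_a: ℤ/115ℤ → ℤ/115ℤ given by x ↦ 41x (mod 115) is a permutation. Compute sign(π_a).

+1

Orbit of 41 under x↦41x: [41, 71, 36, 96, 26, 31, 6]… (length divides ord_115(41)).
Decompose π into cycles: lengths [11, 11, 11, 11, 11, 11, 11, 11, 11, 11, 1, 1, 1, 1, 1] (15 cycles, including the fixed point 0).
15 cycles on 115: each ℓ→(−1)^(ℓ−1), product (−1)^100 = +1.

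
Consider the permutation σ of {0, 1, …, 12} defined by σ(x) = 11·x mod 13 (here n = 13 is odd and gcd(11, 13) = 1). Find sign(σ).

-1

Start at x=10: 10 → 6 → 1 → 11 → 4 → 5 → 3 → … (one orbit).
2 cycles of lengths [12, 1].
2 cycles on 13: each ℓ→(−1)^(ℓ−1), product (−1)^11 = -1.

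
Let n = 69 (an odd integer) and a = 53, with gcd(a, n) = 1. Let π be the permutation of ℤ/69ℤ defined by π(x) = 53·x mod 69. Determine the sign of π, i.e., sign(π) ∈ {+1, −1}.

+1

Orbit of 58 under x↦53x: [58, 38, 13, 68, 16, 20, 25]… (length divides ord_69(53)).
Cycle type of π: 22×3 + 2 + 1; total 5 cycles.
With 5 cycles on 69 points, sign = (−1)^{69−5} = +1.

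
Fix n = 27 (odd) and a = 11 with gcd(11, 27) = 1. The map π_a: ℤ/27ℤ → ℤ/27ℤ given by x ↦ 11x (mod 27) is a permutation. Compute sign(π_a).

Orbit of 19 under x↦11x: [19, 20, 4, 17, 25, 5, 1]… (length divides ord_27(11)).
The orbit structure of x ↦ 11x mod 27: 4 orbits of sizes [18, 6, 2, 1].
27 − 4 = 23 transpositions; sign(π) = (−1)^23 = -1.
(11|27)_J = -1 (Zolotarev's lemma cross-check).

-1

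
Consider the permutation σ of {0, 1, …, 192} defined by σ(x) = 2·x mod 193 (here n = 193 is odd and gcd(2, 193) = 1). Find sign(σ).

Start at x=145: 145 → 97 → 1 → 2 → 4 → 8 → 16 → … (one orbit).
3 cycles of lengths [96, 96, 1].
Σ(ℓ_i−1) = 193−3 = 190; sign = (−1)^190 = +1.
Check: (2/193) = +1 by Zolotarev.

+1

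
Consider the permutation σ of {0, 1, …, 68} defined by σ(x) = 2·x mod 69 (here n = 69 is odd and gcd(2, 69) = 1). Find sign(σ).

Start at x=58: 58 → 47 → 25 → 50 → 31 → 62 → 55 → … (one orbit).
The orbit structure of x ↦ 2x mod 69: 6 orbits of sizes [22, 22, 11, 11, 2, 1].
sign(π) = (−1)^{n − #cycles} = (−1)^{69−6} = (−1)^63 = -1.
Check: (2/69) = -1 by Zolotarev.

-1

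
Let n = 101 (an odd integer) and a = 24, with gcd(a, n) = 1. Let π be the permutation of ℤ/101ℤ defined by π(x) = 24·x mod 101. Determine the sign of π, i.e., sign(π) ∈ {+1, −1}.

+1

Start at x=1: 1 → 24 → 71 → 88 → 92 → 87 → 68 → … (one orbit).
Decompose π into cycles: lengths [25, 25, 25, 25, 1] (5 cycles, including the fixed point 0).
sign(π) = (−1)^{n − #cycles} = (−1)^{101−5} = (−1)^96 = +1.
The Jacobi symbol (24|101) = +1 (Zolotarev) agrees.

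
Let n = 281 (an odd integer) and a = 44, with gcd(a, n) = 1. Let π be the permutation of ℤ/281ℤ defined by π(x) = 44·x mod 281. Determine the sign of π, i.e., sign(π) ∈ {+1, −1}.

-1

Trace 194: π^k(194) = [194, 106, 168, 86, 131, 144, 154] for k=0..6.
Cycle lengths of π_44 on ℤ/281ℤ: [280, 1]; 2 cycles in total.
sign(π) = (−1)^{n − #cycles} = (−1)^{281−2} = (−1)^279 = -1.
Zolotarev: (44|281) = -1, matching the cycle-count sign.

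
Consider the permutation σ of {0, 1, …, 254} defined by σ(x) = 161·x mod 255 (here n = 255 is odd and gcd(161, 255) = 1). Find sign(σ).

Orbit of 26 under x↦161x: [26, 106, 236, 1, 161, 166, 206]… (length divides ord_255(161)).
Decompose π into cycles: lengths [8, 8, 8, 8, 8, 8, 8, 8, 8, 8, 8, 8, 8, 8, 8, 8, 8, 8, 8, 8, 8, 8, 8, 8, 8, 8, 8, 8, 8, 8, 2, 2, 2, 2, 2, 1, 1, 1, 1, 1] (40 cycles, including the fixed point 0).
With 40 cycles on 255 points, sign = (−1)^{255−40} = -1.

-1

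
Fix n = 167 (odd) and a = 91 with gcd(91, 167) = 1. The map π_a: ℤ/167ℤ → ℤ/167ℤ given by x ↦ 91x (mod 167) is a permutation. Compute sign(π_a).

Trace 142: π^k(142) = [142, 63, 55, 162, 46, 11, 166] for k=0..6.
Cycle type of π: 166 + 1; total 2 cycles.
With 2 cycles on 167 points, sign = (−1)^{167−2} = -1.

-1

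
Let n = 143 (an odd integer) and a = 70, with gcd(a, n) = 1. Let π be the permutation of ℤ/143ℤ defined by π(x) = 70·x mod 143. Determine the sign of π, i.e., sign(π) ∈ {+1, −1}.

-1

Start at x=38: 38 → 86 → 14 → 122 → 103 → 60 → 53 → … (one orbit).
π_70 has 12 disjoint cycles with lengths [20, 20, 20, 20, 20, 20, 5, 5, 4, 4, 4, 1] on {0,…,142}.
Σ(ℓ_i−1) = 143−12 = 131; sign = (−1)^131 = -1.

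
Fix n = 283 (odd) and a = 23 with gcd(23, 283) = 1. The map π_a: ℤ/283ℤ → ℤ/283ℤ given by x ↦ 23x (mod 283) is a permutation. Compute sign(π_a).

+1

Start at x=163: 163 → 70 → 195 → 240 → 143 → 176 → 86 → … (one orbit).
Cycle type of π: 141×2 + 1; total 3 cycles.
3 cycles on 283: each ℓ→(−1)^(ℓ−1), product (−1)^280 = +1.
Via Zolotarev, sign(π_{23}) = (23|283) = +1.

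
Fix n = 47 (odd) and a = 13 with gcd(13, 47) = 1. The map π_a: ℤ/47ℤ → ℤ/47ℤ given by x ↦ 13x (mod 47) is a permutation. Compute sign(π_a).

-1

Trace 15: π^k(15) = [15, 7, 44, 8, 10, 36, 45] for k=0..6.
Cycle type of π: 46 + 1; total 2 cycles.
With 2 cycles on 47 points, sign = (−1)^{47−2} = -1.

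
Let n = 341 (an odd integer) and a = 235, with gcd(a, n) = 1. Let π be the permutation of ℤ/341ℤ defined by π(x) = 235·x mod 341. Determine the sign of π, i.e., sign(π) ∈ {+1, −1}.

Start at x=289: 289 → 56 → 202 → 71 → 317 → 157 → 67 → … (one orbit).
Cycle lengths of π_235 on ℤ/341ℤ: [15, 15, 15, 15, 15, 15, 15, 15, 15, 15, 15, 15, 15, 15, 15, 15, 15, 15, 15, 15, 15, 15, 5, 5, 1]; 25 cycles in total.
sign(π) = (−1)^{n − #cycles} = (−1)^{341−25} = (−1)^316 = +1.
(235|341)_J = +1 (Zolotarev's lemma cross-check).

+1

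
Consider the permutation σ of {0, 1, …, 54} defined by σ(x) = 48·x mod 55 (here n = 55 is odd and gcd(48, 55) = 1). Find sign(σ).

-1

Orbit of 36 under x↦48x: [36, 23, 4, 27, 31, 3, 34]… (length divides ord_55(48)).
The orbit structure of x ↦ 48x mod 55: 6 orbits of sizes [20, 20, 5, 5, 4, 1].
n − c = 55 − 6 = 49; sign = (−1)^49 = -1.
The Jacobi symbol (48|55) = -1 (Zolotarev) agrees.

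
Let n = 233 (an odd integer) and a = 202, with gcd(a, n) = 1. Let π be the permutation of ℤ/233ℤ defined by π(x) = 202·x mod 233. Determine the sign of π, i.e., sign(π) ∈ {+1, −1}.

+1

Trace 85: π^k(85) = [85, 161, 135, 9, 187, 28, 64] for k=0..6.
Cycle lengths of π_202 on ℤ/233ℤ: [116, 116, 1]; 3 cycles in total.
3 cycles on 233: each ℓ→(−1)^(ℓ−1), product (−1)^230 = +1.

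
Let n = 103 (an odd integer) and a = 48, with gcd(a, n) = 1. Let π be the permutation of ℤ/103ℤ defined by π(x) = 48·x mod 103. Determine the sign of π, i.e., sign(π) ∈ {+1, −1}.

-1

Orbit of 30 under x↦48x: [30, 101, 7, 27, 60, 99, 14]… (length divides ord_103(48)).
Cycle type of π: 102 + 1; total 2 cycles.
sign(π) = (−1)^{n − #cycles} = (−1)^{103−2} = (−1)^101 = -1.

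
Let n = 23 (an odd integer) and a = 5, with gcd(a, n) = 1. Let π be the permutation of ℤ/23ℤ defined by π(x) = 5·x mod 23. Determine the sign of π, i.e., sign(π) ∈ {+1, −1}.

Orbit of 22 under x↦5x: [22, 18, 21, 13, 19, 3, 15]… (length divides ord_23(5)).
Cycle type of π: 22 + 1; total 2 cycles.
2 cycles on 23: each ℓ→(−1)^(ℓ−1), product (−1)^21 = -1.
Zolotarev: (5|23) = -1, matching the cycle-count sign.

-1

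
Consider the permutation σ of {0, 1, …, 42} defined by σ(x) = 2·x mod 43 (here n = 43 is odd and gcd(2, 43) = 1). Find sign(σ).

-1

Trace 4: π^k(4) = [4, 8, 16, 32, 21, 42, 41] for k=0..6.
Cycle lengths of π_2 on ℤ/43ℤ: [14, 14, 14, 1]; 4 cycles in total.
4 cycles on 43: each ℓ→(−1)^(ℓ−1), product (−1)^39 = -1.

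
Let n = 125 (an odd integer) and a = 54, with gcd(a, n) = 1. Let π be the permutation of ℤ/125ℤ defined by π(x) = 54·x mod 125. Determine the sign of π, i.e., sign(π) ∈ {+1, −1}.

Start at x=119: 119 → 51 → 4 → 91 → 39 → 106 → 99 → … (one orbit).
Cycle lengths of π_54 on ℤ/125ℤ: [50, 50, 10, 10, 2, 2, 1]; 7 cycles in total.
125 − 7 = 118 transpositions; sign(π) = (−1)^118 = +1.

+1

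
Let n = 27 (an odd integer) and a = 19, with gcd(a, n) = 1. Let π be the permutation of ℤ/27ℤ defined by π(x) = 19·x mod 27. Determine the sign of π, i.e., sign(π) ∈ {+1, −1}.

+1

Trace 1: π^k(1) = [1, 19, 10] for k=0..2.
The orbit structure of x ↦ 19x mod 27: 15 orbits of sizes [3, 3, 3, 3, 3, 3, 1, 1, 1, 1, 1, 1, 1, 1, 1].
n − c = 27 − 15 = 12; sign = (−1)^12 = +1.
Via Zolotarev, sign(π_{19}) = (19|27) = +1.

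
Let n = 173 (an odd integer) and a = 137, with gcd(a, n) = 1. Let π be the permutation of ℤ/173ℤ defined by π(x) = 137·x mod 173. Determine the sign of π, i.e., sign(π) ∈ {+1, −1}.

Trace 167: π^k(167) = [167, 43, 9, 22, 73, 140, 150] for k=0..6.
3 cycles of lengths [86, 86, 1].
With 3 cycles on 173 points, sign = (−1)^{173−3} = +1.

+1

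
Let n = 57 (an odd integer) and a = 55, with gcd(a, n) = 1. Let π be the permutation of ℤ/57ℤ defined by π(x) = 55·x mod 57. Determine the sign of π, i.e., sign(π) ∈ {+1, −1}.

Orbit of 28 under x↦55x: [28, 1, 55, 4, 49, 16, 25]… (length divides ord_57(55)).
Cycle lengths of π_55 on ℤ/57ℤ: [9, 9, 9, 9, 9, 9, 1, 1, 1]; 9 cycles in total.
Σ(ℓ_i−1) = 57−9 = 48; sign = (−1)^48 = +1.
(55|57)_J = +1 (Zolotarev's lemma cross-check).

+1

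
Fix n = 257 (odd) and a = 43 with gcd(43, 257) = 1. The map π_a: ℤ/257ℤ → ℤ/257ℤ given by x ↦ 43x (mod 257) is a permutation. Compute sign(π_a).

Trace 232: π^k(232) = [232, 210, 35, 220, 208, 206, 120] for k=0..6.
The orbit structure of x ↦ 43x mod 257: 2 orbits of sizes [256, 1].
n − c = 257 − 2 = 255; sign = (−1)^255 = -1.
Via Zolotarev, sign(π_{43}) = (43|257) = -1.

-1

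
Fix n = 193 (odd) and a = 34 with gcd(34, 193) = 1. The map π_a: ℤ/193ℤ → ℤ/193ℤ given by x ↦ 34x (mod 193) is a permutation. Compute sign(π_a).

-1

Trace 17: π^k(17) = [17, 192, 159, 2, 68, 189, 57] for k=0..6.
Cycle lengths of π_34 on ℤ/193ℤ: [192, 1]; 2 cycles in total.
2 cycles on 193: each ℓ→(−1)^(ℓ−1), product (−1)^191 = -1.
Check: (34/193) = -1 by Zolotarev.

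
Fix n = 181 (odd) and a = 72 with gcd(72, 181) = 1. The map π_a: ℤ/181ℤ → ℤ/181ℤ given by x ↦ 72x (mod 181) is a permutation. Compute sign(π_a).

-1

Trace 61: π^k(61) = [61, 48, 17, 138, 162, 80, 149] for k=0..6.
π_72 has 6 disjoint cycles with lengths [36, 36, 36, 36, 36, 1] on {0,…,180}.
181 − 6 = 175 transpositions; sign(π) = (−1)^175 = -1.
(72|181)_J = -1 (Zolotarev's lemma cross-check).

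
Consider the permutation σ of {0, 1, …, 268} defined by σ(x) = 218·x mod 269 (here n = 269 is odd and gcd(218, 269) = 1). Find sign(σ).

+1

Start at x=218: 218 → 180 → 235 → 120 → 67 → 80 → 224 → … (one orbit).
Cycle lengths of π_218 on ℤ/269ℤ: [67, 67, 67, 67, 1]; 5 cycles in total.
Σ(ℓ_i−1) = 269−5 = 264; sign = (−1)^264 = +1.
Via Zolotarev, sign(π_{218}) = (218|269) = +1.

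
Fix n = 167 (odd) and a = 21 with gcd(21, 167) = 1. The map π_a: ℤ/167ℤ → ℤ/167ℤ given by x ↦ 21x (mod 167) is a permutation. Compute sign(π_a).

+1

Start at x=147: 147 → 81 → 31 → 150 → 144 → 18 → 44 → … (one orbit).
Cycle lengths of π_21 on ℤ/167ℤ: [83, 83, 1]; 3 cycles in total.
sign(π) = (−1)^{n − #cycles} = (−1)^{167−3} = (−1)^164 = +1.
Zolotarev: (21|167) = +1, matching the cycle-count sign.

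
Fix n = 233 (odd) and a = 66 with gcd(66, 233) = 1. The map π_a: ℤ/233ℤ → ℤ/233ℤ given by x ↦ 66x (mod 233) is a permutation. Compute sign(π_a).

+1

Start at x=225: 225 → 171 → 102 → 208 → 214 → 144 → 184 → … (one orbit).
π_66 has 3 disjoint cycles with lengths [116, 116, 1] on {0,…,232}.
With 3 cycles on 233 points, sign = (−1)^{233−3} = +1.
Via Zolotarev, sign(π_{66}) = (66|233) = +1.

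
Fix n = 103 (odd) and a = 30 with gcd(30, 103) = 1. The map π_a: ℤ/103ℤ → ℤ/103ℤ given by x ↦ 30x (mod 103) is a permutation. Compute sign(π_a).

+1

Start at x=1: 1 → 30 → 76 → 14 → 8 → 34 → 93 → … (one orbit).
The orbit structure of x ↦ 30x mod 103: 7 orbits of sizes [17, 17, 17, 17, 17, 17, 1].
n − c = 103 − 7 = 96; sign = (−1)^96 = +1.
The Jacobi symbol (30|103) = +1 (Zolotarev) agrees.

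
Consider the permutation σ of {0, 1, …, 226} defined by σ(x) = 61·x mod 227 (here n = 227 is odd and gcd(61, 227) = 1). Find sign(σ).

Trace 198: π^k(198) = [198, 47, 143, 97, 15, 7, 200] for k=0..6.
Cycle lengths of π_61 on ℤ/227ℤ: [226, 1]; 2 cycles in total.
2 cycles on 227: each ℓ→(−1)^(ℓ−1), product (−1)^225 = -1.
Zolotarev: (61|227) = -1, matching the cycle-count sign.

-1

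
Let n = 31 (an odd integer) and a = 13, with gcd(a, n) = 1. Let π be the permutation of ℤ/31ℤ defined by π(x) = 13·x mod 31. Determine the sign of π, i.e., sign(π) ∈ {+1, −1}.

Trace 8: π^k(8) = [8, 11, 19, 30, 18, 17, 4] for k=0..6.
Cycle type of π: 30 + 1; total 2 cycles.
n − c = 31 − 2 = 29; sign = (−1)^29 = -1.
Check: (13/31) = -1 by Zolotarev.

-1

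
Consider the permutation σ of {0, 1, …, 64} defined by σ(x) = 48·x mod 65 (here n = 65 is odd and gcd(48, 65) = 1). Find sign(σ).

Start at x=9: 9 → 42 → 1 → 48 → 29 → 27 → 61 → … (one orbit).
Cycle type of π: 12×4 + 4 + 3×4 + 1; total 10 cycles.
10 cycles on 65: each ℓ→(−1)^(ℓ−1), product (−1)^55 = -1.
(48|65)_J = -1 (Zolotarev's lemma cross-check).

-1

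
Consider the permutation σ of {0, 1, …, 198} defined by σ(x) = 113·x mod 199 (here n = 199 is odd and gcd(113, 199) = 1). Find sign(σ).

Start at x=138: 138 → 72 → 176 → 187 → 37 → 2 → 27 → … (one orbit).
π_113 has 2 disjoint cycles with lengths [198, 1] on {0,…,198}.
2 cycles on 199: each ℓ→(−1)^(ℓ−1), product (−1)^197 = -1.
Via Zolotarev, sign(π_{113}) = (113|199) = -1.

-1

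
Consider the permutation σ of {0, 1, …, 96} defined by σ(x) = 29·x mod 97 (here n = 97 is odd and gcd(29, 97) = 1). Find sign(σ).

Trace 60: π^k(60) = [60, 91, 20, 95, 39, 64, 13] for k=0..6.
Cycle lengths of π_29 on ℤ/97ℤ: [96, 1]; 2 cycles in total.
97 − 2 = 95 transpositions; sign(π) = (−1)^95 = -1.
The Jacobi symbol (29|97) = -1 (Zolotarev) agrees.

-1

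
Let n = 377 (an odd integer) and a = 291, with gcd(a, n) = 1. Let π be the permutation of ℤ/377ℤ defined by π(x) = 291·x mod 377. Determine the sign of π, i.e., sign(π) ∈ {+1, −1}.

Trace 291: π^k(291) = [291, 233, 320, 1] for k=0..3.
π_291 has 116 disjoint cycles with lengths [4, 4, 4, 4, 4, 4, 4, 4, 4, 4, 4, 4, 4, 4, 4, 4, 4, 4, 4, 4, 4, 4, 4, 4, 4, 4, 4, 4, 4, 4, 4, 4, 4, 4, 4, 4, 4, 4, 4, 4, 4, 4, 4, 4, 4, 4, 4, 4, 4, 4, 4, 4, 4, 4, 4, 4, 4, 4, 4, 4, 4, 4, 4, 4, 4, 4, 4, 4, 4, 4, 4, 4, 4, 4, 4, 4, 4, 4, 4, 4, 4, 4, 4, 4, 4, 4, 4, 1, 1, 1, 1, 1, 1, 1, 1, 1, 1, 1, 1, 1, 1, 1, 1, 1, 1, 1, 1, 1, 1, 1, 1, 1, 1, 1, 1, 1] on {0,…,376}.
377 − 116 = 261 transpositions; sign(π) = (−1)^261 = -1.

-1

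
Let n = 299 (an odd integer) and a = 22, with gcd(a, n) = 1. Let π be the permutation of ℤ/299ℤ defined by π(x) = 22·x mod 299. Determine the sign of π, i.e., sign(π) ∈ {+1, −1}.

-1

Start at x=185: 185 → 183 → 139 → 68 → 1 → 22 → 185 (one orbit).
Decompose π into cycles: lengths [6, 6, 6, 6, 6, 6, 6, 6, 6, 6, 6, 6, 6, 6, 6, 6, 6, 6, 6, 6, 6, 6, 6, 6, 6, 6, 6, 6, 6, 6, 6, 6, 6, 6, 6, 6, 6, 6, 6, 6, 6, 6, 6, 6, 3, 3, 3, 3, 2, 2, 2, 2, 2, 2, 2, 2, 2, 2, 2, 1] (60 cycles, including the fixed point 0).
With 60 cycles on 299 points, sign = (−1)^{299−60} = -1.
The Jacobi symbol (22|299) = -1 (Zolotarev) agrees.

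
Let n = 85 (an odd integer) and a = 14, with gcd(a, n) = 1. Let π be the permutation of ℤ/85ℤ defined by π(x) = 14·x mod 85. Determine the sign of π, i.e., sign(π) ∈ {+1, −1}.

-1

Trace 21: π^k(21) = [21, 39, 36, 79, 1, 14, 26] for k=0..6.
π_14 has 8 disjoint cycles with lengths [16, 16, 16, 16, 16, 2, 2, 1] on {0,…,84}.
With 8 cycles on 85 points, sign = (−1)^{85−8} = -1.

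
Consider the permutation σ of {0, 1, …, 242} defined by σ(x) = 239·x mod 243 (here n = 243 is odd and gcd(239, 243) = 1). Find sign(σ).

-1

Trace 139: π^k(139) = [139, 173, 37, 95, 106, 62, 238] for k=0..6.
The orbit structure of x ↦ 239x mod 243: 6 orbits of sizes [162, 54, 18, 6, 2, 1].
With 6 cycles on 243 points, sign = (−1)^{243−6} = -1.
Via Zolotarev, sign(π_{239}) = (239|243) = -1.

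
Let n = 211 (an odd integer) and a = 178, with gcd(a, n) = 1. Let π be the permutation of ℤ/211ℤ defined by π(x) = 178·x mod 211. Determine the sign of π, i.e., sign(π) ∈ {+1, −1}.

+1

Orbit of 171 under x↦178x: [171, 54, 117, 148, 180, 179, 1]… (length divides ord_211(178)).
11 cycles of lengths [21, 21, 21, 21, 21, 21, 21, 21, 21, 21, 1].
With 11 cycles on 211 points, sign = (−1)^{211−11} = +1.
Check: (178/211) = +1 by Zolotarev.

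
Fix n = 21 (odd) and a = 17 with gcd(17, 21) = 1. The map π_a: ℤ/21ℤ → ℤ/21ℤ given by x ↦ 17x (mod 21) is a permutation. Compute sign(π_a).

+1

Orbit of 20 under x↦17x: [20, 4, 5, 1, 17, 16]… (length divides ord_21(17)).
π_17 has 5 disjoint cycles with lengths [6, 6, 6, 2, 1] on {0,…,20}.
n − c = 21 − 5 = 16; sign = (−1)^16 = +1.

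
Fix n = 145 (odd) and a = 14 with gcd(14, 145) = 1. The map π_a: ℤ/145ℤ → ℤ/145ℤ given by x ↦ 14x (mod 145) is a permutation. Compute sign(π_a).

-1

Trace 134: π^k(134) = [134, 136, 19, 121, 99, 81, 119] for k=0..6.
8 cycles of lengths [28, 28, 28, 28, 28, 2, 2, 1].
8 cycles on 145: each ℓ→(−1)^(ℓ−1), product (−1)^137 = -1.
Via Zolotarev, sign(π_{14}) = (14|145) = -1.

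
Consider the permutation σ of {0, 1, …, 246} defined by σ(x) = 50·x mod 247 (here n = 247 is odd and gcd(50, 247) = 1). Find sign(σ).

Trace 30: π^k(30) = [30, 18, 159, 46, 77, 145, 87] for k=0..6.
The orbit structure of x ↦ 50x mod 247: 23 orbits of sizes [12, 12, 12, 12, 12, 12, 12, 12, 12, 12, 12, 12, 12, 12, 12, 12, 12, 12, 12, 6, 6, 6, 1].
23 cycles on 247: each ℓ→(−1)^(ℓ−1), product (−1)^224 = +1.
Zolotarev: (50|247) = +1, matching the cycle-count sign.

+1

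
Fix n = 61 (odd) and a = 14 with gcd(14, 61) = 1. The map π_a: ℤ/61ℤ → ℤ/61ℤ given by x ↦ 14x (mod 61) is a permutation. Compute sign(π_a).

Orbit of 13 under x↦14x: [13, 60, 47, 48, 1, 14]… (length divides ord_61(14)).
The orbit structure of x ↦ 14x mod 61: 11 orbits of sizes [6, 6, 6, 6, 6, 6, 6, 6, 6, 6, 1].
sign(π) = (−1)^{n − #cycles} = (−1)^{61−11} = (−1)^50 = +1.
(14|61)_J = +1 (Zolotarev's lemma cross-check).

+1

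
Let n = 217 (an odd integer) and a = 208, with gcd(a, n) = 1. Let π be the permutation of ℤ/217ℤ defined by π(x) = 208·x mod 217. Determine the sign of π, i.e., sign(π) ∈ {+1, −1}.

Trace 9: π^k(9) = [9, 136, 78, 166, 25, 209, 72] for k=0..6.
Cycle lengths of π_208 on ℤ/217ℤ: [30, 30, 30, 30, 30, 30, 30, 6, 1]; 9 cycles in total.
With 9 cycles on 217 points, sign = (−1)^{217−9} = +1.

+1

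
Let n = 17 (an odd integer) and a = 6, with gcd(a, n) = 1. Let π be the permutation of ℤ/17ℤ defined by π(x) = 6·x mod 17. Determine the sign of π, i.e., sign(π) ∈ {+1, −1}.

Start at x=4: 4 → 7 → 8 → 14 → 16 → 11 → 15 → … (one orbit).
Cycle lengths of π_6 on ℤ/17ℤ: [16, 1]; 2 cycles in total.
With 2 cycles on 17 points, sign = (−1)^{17−2} = -1.
Check: (6/17) = -1 by Zolotarev.

-1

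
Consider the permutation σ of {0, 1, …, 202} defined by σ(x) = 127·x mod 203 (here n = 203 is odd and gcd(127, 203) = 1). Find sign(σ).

Trace 15: π^k(15) = [15, 78, 162, 71, 85, 36, 106] for k=0..6.
Cycle type of π: 28×7 + 1×7; total 14 cycles.
14 cycles on 203: each ℓ→(−1)^(ℓ−1), product (−1)^189 = -1.
The Jacobi symbol (127|203) = -1 (Zolotarev) agrees.

-1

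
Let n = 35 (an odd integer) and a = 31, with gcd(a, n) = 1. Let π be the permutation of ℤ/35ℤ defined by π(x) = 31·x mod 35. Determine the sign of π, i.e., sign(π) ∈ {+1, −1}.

-1

Trace 11: π^k(11) = [11, 26, 1, 31, 16, 6] for k=0..5.
Decompose π into cycles: lengths [6, 6, 6, 6, 6, 1, 1, 1, 1, 1] (10 cycles, including the fixed point 0).
With 10 cycles on 35 points, sign = (−1)^{35−10} = -1.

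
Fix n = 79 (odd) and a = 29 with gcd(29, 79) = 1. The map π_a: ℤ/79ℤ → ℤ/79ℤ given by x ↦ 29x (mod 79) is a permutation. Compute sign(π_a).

Orbit of 45 under x↦29x: [45, 41, 4, 37, 46, 70, 55]… (length divides ord_79(29)).
2 cycles of lengths [78, 1].
79 − 2 = 77 transpositions; sign(π) = (−1)^77 = -1.
Zolotarev: (29|79) = -1, matching the cycle-count sign.

-1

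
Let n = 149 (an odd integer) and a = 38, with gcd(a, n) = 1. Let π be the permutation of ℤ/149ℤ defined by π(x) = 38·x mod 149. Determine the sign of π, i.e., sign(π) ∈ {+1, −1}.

-1

Trace 136: π^k(136) = [136, 102, 2, 76, 57, 80, 60] for k=0..6.
Cycle lengths of π_38 on ℤ/149ℤ: [148, 1]; 2 cycles in total.
sign(π) = (−1)^{n − #cycles} = (−1)^{149−2} = (−1)^147 = -1.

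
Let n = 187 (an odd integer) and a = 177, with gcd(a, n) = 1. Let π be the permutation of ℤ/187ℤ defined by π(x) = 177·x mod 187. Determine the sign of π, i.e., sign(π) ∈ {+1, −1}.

Trace 45: π^k(45) = [45, 111, 12, 67, 78, 155, 133] for k=0..6.
π_177 has 22 disjoint cycles with lengths [16, 16, 16, 16, 16, 16, 16, 16, 16, 16, 16, 1, 1, 1, 1, 1, 1, 1, 1, 1, 1, 1] on {0,…,186}.
With 22 cycles on 187 points, sign = (−1)^{187−22} = -1.

-1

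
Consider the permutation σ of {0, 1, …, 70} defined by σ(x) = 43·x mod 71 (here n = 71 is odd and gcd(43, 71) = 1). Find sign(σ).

+1

Trace 18: π^k(18) = [18, 64, 54, 50, 20, 8, 60] for k=0..6.
3 cycles of lengths [35, 35, 1].
With 3 cycles on 71 points, sign = (−1)^{71−3} = +1.
The Jacobi symbol (43|71) = +1 (Zolotarev) agrees.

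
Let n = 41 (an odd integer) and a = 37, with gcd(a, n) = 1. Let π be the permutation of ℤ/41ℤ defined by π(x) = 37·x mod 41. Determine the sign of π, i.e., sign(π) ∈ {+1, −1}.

+1

Orbit of 37 under x↦37x: [37, 16, 18, 10, 1]… (length divides ord_41(37)).
The orbit structure of x ↦ 37x mod 41: 9 orbits of sizes [5, 5, 5, 5, 5, 5, 5, 5, 1].
9 cycles on 41: each ℓ→(−1)^(ℓ−1), product (−1)^32 = +1.
The Jacobi symbol (37|41) = +1 (Zolotarev) agrees.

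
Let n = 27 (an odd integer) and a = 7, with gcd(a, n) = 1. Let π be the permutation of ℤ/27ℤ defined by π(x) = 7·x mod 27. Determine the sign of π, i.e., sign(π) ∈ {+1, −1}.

+1

Trace 1: π^k(1) = [1, 7, 22, 19, 25, 13, 10] for k=0..6.
Cycle lengths of π_7 on ℤ/27ℤ: [9, 9, 3, 3, 1, 1, 1]; 7 cycles in total.
27 − 7 = 20 transpositions; sign(π) = (−1)^20 = +1.
Via Zolotarev, sign(π_{7}) = (7|27) = +1.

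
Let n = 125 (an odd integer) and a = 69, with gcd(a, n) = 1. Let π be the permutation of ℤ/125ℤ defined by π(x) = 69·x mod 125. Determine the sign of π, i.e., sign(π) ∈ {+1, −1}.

Start at x=94: 94 → 111 → 34 → 96 → 124 → 56 → 114 → … (one orbit).
7 cycles of lengths [50, 50, 10, 10, 2, 2, 1].
n − c = 125 − 7 = 118; sign = (−1)^118 = +1.
The Jacobi symbol (69|125) = +1 (Zolotarev) agrees.

+1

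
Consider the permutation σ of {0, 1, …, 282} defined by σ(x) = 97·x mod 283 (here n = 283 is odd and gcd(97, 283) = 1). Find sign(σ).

+1

Orbit of 135 under x↦97x: [135, 77, 111, 13, 129, 61, 257]… (length divides ord_283(97)).
Cycle lengths of π_97 on ℤ/283ℤ: [141, 141, 1]; 3 cycles in total.
3 cycles on 283: each ℓ→(−1)^(ℓ−1), product (−1)^280 = +1.
Via Zolotarev, sign(π_{97}) = (97|283) = +1.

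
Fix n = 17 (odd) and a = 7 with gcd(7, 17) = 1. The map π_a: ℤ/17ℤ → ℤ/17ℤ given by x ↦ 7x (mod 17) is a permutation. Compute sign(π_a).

-1

Orbit of 12 under x↦7x: [12, 16, 10, 2, 14, 13, 6]… (length divides ord_17(7)).
2 cycles of lengths [16, 1].
Σ(ℓ_i−1) = 17−2 = 15; sign = (−1)^15 = -1.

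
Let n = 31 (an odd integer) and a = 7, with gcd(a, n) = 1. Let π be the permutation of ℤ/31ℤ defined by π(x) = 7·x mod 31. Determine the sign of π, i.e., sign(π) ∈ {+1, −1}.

Start at x=9: 9 → 1 → 7 → 18 → 2 → 14 → 5 → … (one orbit).
π_7 has 3 disjoint cycles with lengths [15, 15, 1] on {0,…,30}.
Σ(ℓ_i−1) = 31−3 = 28; sign = (−1)^28 = +1.
Via Zolotarev, sign(π_{7}) = (7|31) = +1.

+1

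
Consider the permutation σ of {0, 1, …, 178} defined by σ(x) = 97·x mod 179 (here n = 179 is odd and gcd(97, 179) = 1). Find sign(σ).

-1

Orbit of 113 under x↦97x: [113, 42, 136, 125, 132, 95, 86]… (length divides ord_179(97)).
2 cycles of lengths [178, 1].
With 2 cycles on 179 points, sign = (−1)^{179−2} = -1.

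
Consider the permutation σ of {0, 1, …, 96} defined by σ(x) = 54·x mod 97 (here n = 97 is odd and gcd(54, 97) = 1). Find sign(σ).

Orbit of 50 under x↦54x: [50, 81, 9, 1, 54, 6, 33]… (length divides ord_97(54)).
Cycle type of π: 24×4 + 1; total 5 cycles.
Σ(ℓ_i−1) = 97−5 = 92; sign = (−1)^92 = +1.

+1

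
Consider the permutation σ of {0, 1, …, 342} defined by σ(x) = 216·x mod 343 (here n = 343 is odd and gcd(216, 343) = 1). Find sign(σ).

-1

Start at x=316: 316 → 342 → 127 → 335 → 330 → 279 → 239 → … (one orbit).
Cycle lengths of π_216 on ℤ/343ℤ: [98, 98, 98, 14, 14, 14, 2, 2, 2, 1]; 10 cycles in total.
343 − 10 = 333 transpositions; sign(π) = (−1)^333 = -1.
Via Zolotarev, sign(π_{216}) = (216|343) = -1.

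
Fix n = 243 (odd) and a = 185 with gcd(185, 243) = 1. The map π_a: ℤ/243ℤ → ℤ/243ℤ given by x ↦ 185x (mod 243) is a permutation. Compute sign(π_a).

-1

Trace 152: π^k(152) = [152, 175, 56, 154, 59, 223, 188] for k=0..6.
Cycle type of π: 162 + 54 + 18 + 6 + 2 + 1; total 6 cycles.
6 cycles on 243: each ℓ→(−1)^(ℓ−1), product (−1)^237 = -1.
Via Zolotarev, sign(π_{185}) = (185|243) = -1.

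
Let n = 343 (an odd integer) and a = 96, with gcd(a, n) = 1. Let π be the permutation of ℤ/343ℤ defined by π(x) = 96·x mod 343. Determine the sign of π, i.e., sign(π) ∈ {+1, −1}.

-1

Trace 111: π^k(111) = [111, 23, 150, 337, 110, 270, 195] for k=0..6.
Decompose π into cycles: lengths [294, 42, 6, 1] (4 cycles, including the fixed point 0).
4 cycles on 343: each ℓ→(−1)^(ℓ−1), product (−1)^339 = -1.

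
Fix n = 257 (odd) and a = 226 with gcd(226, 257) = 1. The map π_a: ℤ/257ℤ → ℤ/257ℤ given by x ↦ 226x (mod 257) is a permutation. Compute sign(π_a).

Trace 100: π^k(100) = [100, 241, 239, 44, 178, 136, 153] for k=0..6.
Cycle lengths of π_226 on ℤ/257ℤ: [128, 128, 1]; 3 cycles in total.
Σ(ℓ_i−1) = 257−3 = 254; sign = (−1)^254 = +1.

+1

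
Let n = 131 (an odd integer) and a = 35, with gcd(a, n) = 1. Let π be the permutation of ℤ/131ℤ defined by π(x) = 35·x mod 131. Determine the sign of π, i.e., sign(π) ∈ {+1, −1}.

+1

Trace 107: π^k(107) = [107, 77, 75, 5, 44, 99, 59] for k=0..6.
The orbit structure of x ↦ 35x mod 131: 3 orbits of sizes [65, 65, 1].
With 3 cycles on 131 points, sign = (−1)^{131−3} = +1.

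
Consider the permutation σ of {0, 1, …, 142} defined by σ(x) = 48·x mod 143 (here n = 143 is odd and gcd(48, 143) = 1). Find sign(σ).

+1

Start at x=16: 16 → 53 → 113 → 133 → 92 → 126 → 42 → … (one orbit).
Decompose π into cycles: lengths [15, 15, 15, 15, 15, 15, 15, 15, 5, 5, 3, 3, 3, 3, 1] (15 cycles, including the fixed point 0).
sign(π) = (−1)^{n − #cycles} = (−1)^{143−15} = (−1)^128 = +1.
Zolotarev: (48|143) = +1, matching the cycle-count sign.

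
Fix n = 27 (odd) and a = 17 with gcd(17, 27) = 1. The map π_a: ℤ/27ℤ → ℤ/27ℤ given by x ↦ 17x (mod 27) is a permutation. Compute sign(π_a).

Trace 17: π^k(17) = [17, 19, 26, 10, 8, 1] for k=0..5.
Decompose π into cycles: lengths [6, 6, 6, 2, 2, 2, 2, 1] (8 cycles, including the fixed point 0).
sign(π) = (−1)^{n − #cycles} = (−1)^{27−8} = (−1)^19 = -1.
The Jacobi symbol (17|27) = -1 (Zolotarev) agrees.

-1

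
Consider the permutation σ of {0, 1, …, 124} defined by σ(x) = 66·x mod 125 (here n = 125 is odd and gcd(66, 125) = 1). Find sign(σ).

+1

Trace 6: π^k(6) = [6, 21, 11, 101, 41, 81, 96] for k=0..6.
π_66 has 13 disjoint cycles with lengths [25, 25, 25, 25, 5, 5, 5, 5, 1, 1, 1, 1, 1] on {0,…,124}.
125 − 13 = 112 transpositions; sign(π) = (−1)^112 = +1.
Via Zolotarev, sign(π_{66}) = (66|125) = +1.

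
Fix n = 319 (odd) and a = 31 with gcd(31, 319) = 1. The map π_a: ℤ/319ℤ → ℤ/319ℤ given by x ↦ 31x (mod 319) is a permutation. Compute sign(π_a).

-1

Start at x=185: 185 → 312 → 102 → 291 → 89 → 207 → 37 → … (one orbit).
π_31 has 6 disjoint cycles with lengths [140, 140, 28, 5, 5, 1] on {0,…,318}.
sign(π) = (−1)^{n − #cycles} = (−1)^{319−6} = (−1)^313 = -1.
(31|319)_J = -1 (Zolotarev's lemma cross-check).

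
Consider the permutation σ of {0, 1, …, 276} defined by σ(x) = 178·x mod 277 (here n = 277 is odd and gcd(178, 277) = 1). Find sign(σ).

-1

Orbit of 149 under x↦178x: [149, 207, 5, 59, 253, 160, 226]… (length divides ord_277(178)).
Decompose π into cycles: lengths [276, 1] (2 cycles, including the fixed point 0).
With 2 cycles on 277 points, sign = (−1)^{277−2} = -1.
Check: (178/277) = -1 by Zolotarev.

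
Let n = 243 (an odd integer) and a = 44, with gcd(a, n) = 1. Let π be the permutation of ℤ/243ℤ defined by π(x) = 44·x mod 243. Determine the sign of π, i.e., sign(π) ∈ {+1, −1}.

Orbit of 134 under x↦44x: [134, 64, 143, 217, 71, 208, 161]… (length divides ord_243(44)).
Decompose π into cycles: lengths [54, 54, 54, 18, 18, 18, 6, 6, 6, 2, 2, 2, 2, 1] (14 cycles, including the fixed point 0).
With 14 cycles on 243 points, sign = (−1)^{243−14} = -1.
Via Zolotarev, sign(π_{44}) = (44|243) = -1.

-1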